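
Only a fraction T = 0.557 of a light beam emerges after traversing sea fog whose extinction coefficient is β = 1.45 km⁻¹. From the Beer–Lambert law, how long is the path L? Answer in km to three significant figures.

Beer–Lambert: T = exp(−βL) ⇒ L = −ln(T)/β = −ln(0.557)/1.45 = 0.5852/1.45 = 0.4036 km.

0.404 km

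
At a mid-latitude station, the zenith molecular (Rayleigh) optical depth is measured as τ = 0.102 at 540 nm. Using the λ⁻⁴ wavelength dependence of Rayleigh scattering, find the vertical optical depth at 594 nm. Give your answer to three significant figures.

0.0697

τ(594 nm) = τ(540 nm) × (540/594)⁴ = 0.102 × (0.9091)⁴ = 0.102 × 0.6830 = 0.0697.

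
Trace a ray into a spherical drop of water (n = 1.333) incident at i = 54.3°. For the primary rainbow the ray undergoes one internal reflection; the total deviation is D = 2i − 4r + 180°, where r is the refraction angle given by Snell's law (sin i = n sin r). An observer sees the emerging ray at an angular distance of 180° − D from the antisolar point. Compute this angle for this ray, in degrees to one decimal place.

41.5°

sin r = sin 54.3° / 1.333 = 0.8121/1.333 = 0.6092; r = 37.53°.
D = 2·54.3° − 4·37.53° + 180° = 108.60° − 150.13° + 180° = 138.47°.
Angle from antisolar point = 180° − D = 41.53°.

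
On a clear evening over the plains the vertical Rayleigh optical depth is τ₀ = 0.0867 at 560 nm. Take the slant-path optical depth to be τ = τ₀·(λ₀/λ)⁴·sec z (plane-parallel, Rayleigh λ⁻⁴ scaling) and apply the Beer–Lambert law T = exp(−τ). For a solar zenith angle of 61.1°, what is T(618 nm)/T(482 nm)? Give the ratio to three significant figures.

Airmass: sec 61.1° = 2.0692.
τ(618 nm) = 0.0867 × (560/618)⁴ × 2.0692 = 0.0867 × 0.6742 × 2.0692 = 0.1210.
τ(482 nm) = 0.0867 × (560/482)⁴ × 2.0692 = 0.0867 × 1.8221 × 2.0692 = 0.3269.
T(618)/T(482) = exp(τ_B − τ_A) = exp(0.2059) = 1.2287.

1.23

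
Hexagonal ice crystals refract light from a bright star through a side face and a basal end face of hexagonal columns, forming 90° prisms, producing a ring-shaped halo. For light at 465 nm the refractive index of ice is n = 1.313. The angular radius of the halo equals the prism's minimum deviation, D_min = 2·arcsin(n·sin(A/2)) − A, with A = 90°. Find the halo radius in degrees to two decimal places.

46.38°

n·sin(A/2) = 1.313 × sin 45° = 1.313 × 0.7071 = 0.9284.
D_min = 2·arcsin(0.9284) − 90° = 2 × 68.192° − 90° = 46.383°.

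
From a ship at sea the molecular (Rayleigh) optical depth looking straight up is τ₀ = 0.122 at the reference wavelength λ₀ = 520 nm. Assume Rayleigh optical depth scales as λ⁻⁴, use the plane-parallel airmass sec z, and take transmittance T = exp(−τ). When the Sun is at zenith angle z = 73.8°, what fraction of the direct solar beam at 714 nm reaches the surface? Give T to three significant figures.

0.884

sec 73.8° = 3.5843.
τ = 0.122 × (520/714)⁴ × 3.5843 = 0.122 × 0.2813 × 3.5843 = 0.1230.
T = exp(−0.1230) = 0.8842.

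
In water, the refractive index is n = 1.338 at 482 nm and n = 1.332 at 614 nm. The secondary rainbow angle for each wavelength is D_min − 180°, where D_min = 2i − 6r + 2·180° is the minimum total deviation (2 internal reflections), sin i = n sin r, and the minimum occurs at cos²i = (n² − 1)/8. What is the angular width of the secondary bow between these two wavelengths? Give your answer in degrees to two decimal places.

At 482 nm (n = 1.338): cos²i = 0.09878 → i = 71.682°, r = 45.195°, D_min = 232.193°, rainbow angle = 52.193°.
At 614 nm (n = 1.332): cos²i = 0.09678 → i = 71.875°, r = 45.520°, D_min = 230.628°, rainbow angle = 50.628°.
Angular width = |52.193° − 50.628°| = 1.564°.

1.56°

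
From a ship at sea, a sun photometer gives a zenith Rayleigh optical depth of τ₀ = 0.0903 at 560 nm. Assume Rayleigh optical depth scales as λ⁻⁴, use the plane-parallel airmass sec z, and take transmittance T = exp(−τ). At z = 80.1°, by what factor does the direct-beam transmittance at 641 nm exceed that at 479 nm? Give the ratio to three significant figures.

1.96

Airmass: sec 80.1° = 5.8164.
τ(641 nm) = 0.0903 × (560/641)⁴ × 5.8164 = 0.0903 × 0.5825 × 5.8164 = 0.3060.
τ(479 nm) = 0.0903 × (560/479)⁴ × 5.8164 = 0.0903 × 1.8681 × 5.8164 = 0.9812.
T(641)/T(479) = exp(τ_B − τ_A) = exp(0.6752) = 1.9645.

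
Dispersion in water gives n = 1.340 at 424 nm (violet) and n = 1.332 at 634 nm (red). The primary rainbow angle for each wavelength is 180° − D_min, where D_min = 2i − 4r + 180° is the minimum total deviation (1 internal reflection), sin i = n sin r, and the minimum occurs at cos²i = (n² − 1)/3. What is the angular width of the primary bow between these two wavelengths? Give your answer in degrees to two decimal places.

At 424 nm (n = 1.340): cos²i = 0.26520 → i = 59.004°, r = 39.770°, D_min = 138.929°, rainbow angle = 41.071°.
At 634 nm (n = 1.332): cos²i = 0.25807 → i = 59.469°, r = 40.290°, D_min = 137.776°, rainbow angle = 42.224°.
Angular width = |41.071° − 42.224°| = 1.153°.

1.15°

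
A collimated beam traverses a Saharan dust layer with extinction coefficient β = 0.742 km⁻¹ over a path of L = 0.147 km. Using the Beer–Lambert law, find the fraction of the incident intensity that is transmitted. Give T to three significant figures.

0.897

τ = β·L = 0.742 × 0.147 = 0.1091.
T = exp(−0.1091) = 0.8967.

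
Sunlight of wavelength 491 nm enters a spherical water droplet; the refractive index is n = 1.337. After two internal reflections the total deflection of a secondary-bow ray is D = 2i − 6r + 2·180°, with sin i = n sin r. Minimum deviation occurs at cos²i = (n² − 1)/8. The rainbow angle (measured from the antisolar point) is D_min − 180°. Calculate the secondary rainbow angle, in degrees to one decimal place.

cos²i = (1.78757 − 1)/8 = 0.09845; i = arccos(0.31376) = 71.714°.
sin r = sin 71.714°/1.337 = 0.71017; r = 45.249°.
D_min = 2·71.714° − 6·45.249° + 360° = 231.934°.
Rainbow angle = D_min − 180° = 51.934°.

51.9°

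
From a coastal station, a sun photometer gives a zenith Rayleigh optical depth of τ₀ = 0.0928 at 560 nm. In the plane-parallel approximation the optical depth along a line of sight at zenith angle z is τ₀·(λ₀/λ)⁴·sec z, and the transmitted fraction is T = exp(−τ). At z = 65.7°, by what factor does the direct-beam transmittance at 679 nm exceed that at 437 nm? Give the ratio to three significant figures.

Airmass: sec 65.7° = 2.4300.
τ(679 nm) = 0.0928 × (560/679)⁴ × 2.4300 = 0.0928 × 0.4627 × 2.4300 = 0.1043.
τ(437 nm) = 0.0928 × (560/437)⁴ × 2.4300 = 0.0928 × 2.6967 × 2.4300 = 0.6081.
T(679)/T(437) = exp(τ_B − τ_A) = exp(0.5038) = 1.6550.

1.65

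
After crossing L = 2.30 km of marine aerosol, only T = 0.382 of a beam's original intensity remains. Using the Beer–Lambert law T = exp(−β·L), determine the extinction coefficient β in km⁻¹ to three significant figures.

Beer–Lambert: T = exp(−βL) ⇒ β = −ln(T)/L = −ln(0.382)/2.30 = 0.9623/2.30 = 0.4184 km⁻¹.

0.418 km⁻¹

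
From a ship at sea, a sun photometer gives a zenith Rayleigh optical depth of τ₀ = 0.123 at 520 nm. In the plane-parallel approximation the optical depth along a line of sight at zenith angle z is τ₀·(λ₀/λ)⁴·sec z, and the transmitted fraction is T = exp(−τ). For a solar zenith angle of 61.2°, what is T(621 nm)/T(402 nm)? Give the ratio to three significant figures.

1.80

Airmass: sec 61.2° = 2.0757.
τ(621 nm) = 0.123 × (520/621)⁴ × 2.0757 = 0.123 × 0.4916 × 2.0757 = 0.1255.
τ(402 nm) = 0.123 × (520/402)⁴ × 2.0757 = 0.123 × 2.7997 × 2.0757 = 0.7148.
T(621)/T(402) = exp(τ_B − τ_A) = exp(0.5893) = 1.8027.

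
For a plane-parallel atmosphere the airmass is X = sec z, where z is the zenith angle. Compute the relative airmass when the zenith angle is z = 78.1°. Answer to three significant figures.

X = sec z = 1/cos 78.1° = 1/0.2062 = 4.8496.

4.85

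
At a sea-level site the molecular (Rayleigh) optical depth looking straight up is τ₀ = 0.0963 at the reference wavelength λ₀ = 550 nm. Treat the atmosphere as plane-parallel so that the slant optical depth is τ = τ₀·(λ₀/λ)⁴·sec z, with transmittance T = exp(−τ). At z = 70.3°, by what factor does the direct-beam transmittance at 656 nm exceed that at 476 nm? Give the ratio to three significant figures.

Airmass: sec 70.3° = 2.9665.
τ(656 nm) = 0.0963 × (550/656)⁴ × 2.9665 = 0.0963 × 0.4941 × 2.9665 = 0.1412.
τ(476 nm) = 0.0963 × (550/476)⁴ × 2.9665 = 0.0963 × 1.7825 × 2.9665 = 0.5092.
T(656)/T(476) = exp(τ_B − τ_A) = exp(0.3681) = 1.4449.

1.44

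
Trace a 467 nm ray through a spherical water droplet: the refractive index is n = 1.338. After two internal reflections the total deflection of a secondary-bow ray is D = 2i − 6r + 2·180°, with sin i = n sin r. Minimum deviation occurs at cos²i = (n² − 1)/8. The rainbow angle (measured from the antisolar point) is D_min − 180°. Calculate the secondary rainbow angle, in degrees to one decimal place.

cos²i = (1.79024 − 1)/8 = 0.09878; i = arccos(0.31429) = 71.682°.
sin r = sin 71.682°/1.338 = 0.70951; r = 45.195°.
D_min = 2·71.682° − 6·45.195° + 360° = 232.193°.
Rainbow angle = D_min − 180° = 52.193°.

52.2°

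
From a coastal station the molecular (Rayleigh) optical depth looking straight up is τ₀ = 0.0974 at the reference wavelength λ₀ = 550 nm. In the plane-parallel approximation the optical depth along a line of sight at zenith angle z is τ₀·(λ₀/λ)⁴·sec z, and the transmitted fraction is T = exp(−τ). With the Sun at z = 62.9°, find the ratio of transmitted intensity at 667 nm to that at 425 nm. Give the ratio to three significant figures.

1.65

Airmass: sec 62.9° = 2.1952.
τ(667 nm) = 0.0974 × (550/667)⁴ × 2.1952 = 0.0974 × 0.4623 × 2.1952 = 0.0988.
τ(425 nm) = 0.0974 × (550/425)⁴ × 2.1952 = 0.0974 × 2.8048 × 2.1952 = 0.5997.
T(667)/T(425) = exp(τ_B − τ_A) = exp(0.5008) = 1.6501.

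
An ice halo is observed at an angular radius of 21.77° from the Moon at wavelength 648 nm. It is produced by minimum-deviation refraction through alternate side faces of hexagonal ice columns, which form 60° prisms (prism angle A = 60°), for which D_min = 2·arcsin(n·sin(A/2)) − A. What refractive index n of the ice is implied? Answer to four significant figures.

1.309

Rearranging: n = sin((D_min + A)/2) / sin(A/2).
(D_min + A)/2 = (21.77° + 60°)/2 = 40.885°.
n = sin 40.885° / sin 30° = 0.6545 / 0.5000 = 1.3091.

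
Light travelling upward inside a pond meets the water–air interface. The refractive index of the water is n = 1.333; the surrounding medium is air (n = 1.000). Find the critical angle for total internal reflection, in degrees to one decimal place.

sin θ_c = n_air / n = 1.000 / 1.333 = 0.7502.
θ_c = arcsin(0.7502) = 48.61°.

48.6°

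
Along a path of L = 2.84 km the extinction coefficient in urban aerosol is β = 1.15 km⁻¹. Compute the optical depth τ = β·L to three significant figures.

3.27

τ = β·L = 1.15 × 2.84 = 3.2660.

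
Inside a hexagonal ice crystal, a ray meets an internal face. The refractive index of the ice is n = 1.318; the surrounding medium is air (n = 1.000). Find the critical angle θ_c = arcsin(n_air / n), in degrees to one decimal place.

49.4°

sin θ_c = n_air / n = 1.000 / 1.318 = 0.7587.
θ_c = arcsin(0.7587) = 49.35°.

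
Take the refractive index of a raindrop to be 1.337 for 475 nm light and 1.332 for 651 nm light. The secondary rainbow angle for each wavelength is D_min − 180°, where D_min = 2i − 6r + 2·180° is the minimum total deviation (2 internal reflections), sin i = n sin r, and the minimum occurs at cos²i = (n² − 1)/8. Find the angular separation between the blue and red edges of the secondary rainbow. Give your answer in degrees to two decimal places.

1.31°

At 475 nm (n = 1.337): cos²i = 0.09845 → i = 71.714°, r = 45.249°, D_min = 231.934°, rainbow angle = 51.934°.
At 651 nm (n = 1.332): cos²i = 0.09678 → i = 71.875°, r = 45.520°, D_min = 230.628°, rainbow angle = 50.628°.
Angular width = |51.934° − 50.628°| = 1.305°.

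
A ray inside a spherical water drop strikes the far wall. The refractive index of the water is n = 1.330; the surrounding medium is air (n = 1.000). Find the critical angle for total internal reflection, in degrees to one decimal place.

48.8°

sin θ_c = n_air / n = 1.000 / 1.330 = 0.7519.
θ_c = arcsin(0.7519) = 48.75°.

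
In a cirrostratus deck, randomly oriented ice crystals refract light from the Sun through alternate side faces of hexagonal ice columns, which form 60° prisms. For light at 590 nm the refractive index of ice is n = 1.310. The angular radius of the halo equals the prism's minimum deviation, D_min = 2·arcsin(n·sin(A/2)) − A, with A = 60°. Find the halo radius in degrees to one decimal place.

21.8°

n·sin(A/2) = 1.310 × sin 30° = 1.310 × 0.5000 = 0.6550.
D_min = 2·arcsin(0.6550) − 60° = 2 × 40.920° − 60° = 21.839°.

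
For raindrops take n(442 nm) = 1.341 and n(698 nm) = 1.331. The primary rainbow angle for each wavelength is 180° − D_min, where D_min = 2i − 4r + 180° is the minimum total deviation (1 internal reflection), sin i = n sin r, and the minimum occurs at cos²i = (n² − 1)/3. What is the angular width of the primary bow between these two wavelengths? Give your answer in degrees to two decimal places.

At 442 nm (n = 1.341): cos²i = 0.26609 → i = 58.946°, r = 39.705°, D_min = 139.071°, rainbow angle = 40.929°.
At 698 nm (n = 1.331): cos²i = 0.25719 → i = 59.527°, r = 40.356°, D_min = 137.630°, rainbow angle = 42.370°.
Angular width = |40.929° − 42.370°| = 1.441°.

1.44°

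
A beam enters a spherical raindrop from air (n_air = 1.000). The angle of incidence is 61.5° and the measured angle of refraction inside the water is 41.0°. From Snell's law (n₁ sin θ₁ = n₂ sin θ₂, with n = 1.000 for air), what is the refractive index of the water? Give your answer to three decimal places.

1.340

n = sin θ_i / sin θ_r = sin 61.5° / sin 41.0° = 0.8788 / 0.6561 = 1.3395.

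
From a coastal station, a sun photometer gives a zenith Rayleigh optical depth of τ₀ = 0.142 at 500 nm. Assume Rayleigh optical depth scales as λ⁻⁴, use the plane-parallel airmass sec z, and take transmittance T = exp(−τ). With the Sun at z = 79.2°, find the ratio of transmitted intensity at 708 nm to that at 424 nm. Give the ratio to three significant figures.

3.59

Airmass: sec 79.2° = 5.3367.
τ(708 nm) = 0.142 × (500/708)⁴ × 5.3367 = 0.142 × 0.2487 × 5.3367 = 0.1885.
τ(424 nm) = 0.142 × (500/424)⁴ × 5.3367 = 0.142 × 1.9338 × 5.3367 = 1.4655.
T(708)/T(424) = exp(τ_B − τ_A) = exp(1.2770) = 3.5858.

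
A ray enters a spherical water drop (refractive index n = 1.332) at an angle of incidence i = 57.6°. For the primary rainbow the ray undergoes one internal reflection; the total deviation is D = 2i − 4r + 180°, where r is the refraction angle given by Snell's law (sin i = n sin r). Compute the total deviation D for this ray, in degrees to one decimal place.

sin r = sin 57.6° / 1.332 = 0.8443/1.332 = 0.6339; r = 39.34°.
D = 2·57.6° − 4·39.34° + 180° = 115.20° − 157.35° + 180° = 137.85°.

137.9°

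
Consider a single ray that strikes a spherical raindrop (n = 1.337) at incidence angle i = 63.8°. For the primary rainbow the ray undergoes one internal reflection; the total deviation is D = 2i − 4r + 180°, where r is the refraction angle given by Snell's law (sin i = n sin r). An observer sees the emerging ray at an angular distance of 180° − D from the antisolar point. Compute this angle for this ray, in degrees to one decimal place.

sin r = sin 63.8° / 1.337 = 0.8973/1.337 = 0.6711; r = 42.15°.
D = 2·63.8° − 4·42.15° + 180° = 127.60° − 168.61° + 180° = 138.99°.
Angle from antisolar point = 180° − D = 41.01°.

41.0°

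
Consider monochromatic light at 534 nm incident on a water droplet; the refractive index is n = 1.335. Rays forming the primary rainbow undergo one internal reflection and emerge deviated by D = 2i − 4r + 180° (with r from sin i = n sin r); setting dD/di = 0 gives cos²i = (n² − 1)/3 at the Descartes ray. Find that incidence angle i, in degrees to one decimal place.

cos²i = (1.335² − 1)/3 = (1.78222 − 1)/3 = 0.26074.
cos i = 0.51063, so i = 59.294°.

59.3°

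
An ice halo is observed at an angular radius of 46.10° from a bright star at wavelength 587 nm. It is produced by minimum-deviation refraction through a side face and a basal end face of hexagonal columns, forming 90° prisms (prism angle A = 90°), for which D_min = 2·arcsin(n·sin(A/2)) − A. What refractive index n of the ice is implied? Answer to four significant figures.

Rearranging: n = sin((D_min + A)/2) / sin(A/2).
(D_min + A)/2 = (46.10° + 90°)/2 = 68.050°.
n = sin 68.050° / sin 45° = 0.9275 / 0.7071 = 1.3117.

1.312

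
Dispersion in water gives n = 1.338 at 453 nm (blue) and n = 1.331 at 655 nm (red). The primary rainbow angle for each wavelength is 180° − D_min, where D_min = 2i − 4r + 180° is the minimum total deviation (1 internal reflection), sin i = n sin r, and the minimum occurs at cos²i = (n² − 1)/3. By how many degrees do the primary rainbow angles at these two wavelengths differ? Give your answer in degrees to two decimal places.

At 453 nm (n = 1.338): cos²i = 0.26341 → i = 59.120°, r = 39.899°, D_min = 138.643°, rainbow angle = 41.357°.
At 655 nm (n = 1.331): cos²i = 0.25719 → i = 59.527°, r = 40.356°, D_min = 137.630°, rainbow angle = 42.370°.
Angular width = |41.357° − 42.370°| = 1.013°.

1.01°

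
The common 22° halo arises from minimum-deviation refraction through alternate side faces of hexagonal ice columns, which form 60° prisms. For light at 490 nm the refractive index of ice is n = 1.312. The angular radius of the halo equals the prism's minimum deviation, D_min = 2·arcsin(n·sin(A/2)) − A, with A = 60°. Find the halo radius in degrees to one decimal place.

n·sin(A/2) = 1.312 × sin 30° = 1.312 × 0.5000 = 0.6560.
D_min = 2·arcsin(0.6560) − 60° = 2 × 40.996° − 60° = 21.991°.

22.0°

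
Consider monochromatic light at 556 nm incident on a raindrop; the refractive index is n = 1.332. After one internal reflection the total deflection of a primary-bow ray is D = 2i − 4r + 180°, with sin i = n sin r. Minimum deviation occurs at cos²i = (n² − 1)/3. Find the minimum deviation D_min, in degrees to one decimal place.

cos²i = (1.77422 − 1)/3 = 0.25807; i = arccos(0.50801) = 59.469°.
sin r = sin 59.469°/1.332 = 0.64666; r = 40.290°.
D_min = 2·59.469° − 4·40.290° + 180° = 137.776°.

137.8°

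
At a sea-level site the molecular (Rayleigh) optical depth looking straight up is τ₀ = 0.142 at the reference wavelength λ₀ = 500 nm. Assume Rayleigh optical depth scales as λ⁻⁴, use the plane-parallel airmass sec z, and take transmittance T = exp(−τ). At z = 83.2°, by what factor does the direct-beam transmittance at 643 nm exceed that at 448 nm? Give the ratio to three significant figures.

Airmass: sec 83.2° = 8.4457.
τ(643 nm) = 0.142 × (500/643)⁴ × 8.4457 = 0.142 × 0.3656 × 8.4457 = 0.4385.
τ(448 nm) = 0.142 × (500/448)⁴ × 8.4457 = 0.142 × 1.5516 × 8.4457 = 1.8608.
T(643)/T(448) = exp(τ_B − τ_A) = exp(1.4223) = 4.1465.

4.15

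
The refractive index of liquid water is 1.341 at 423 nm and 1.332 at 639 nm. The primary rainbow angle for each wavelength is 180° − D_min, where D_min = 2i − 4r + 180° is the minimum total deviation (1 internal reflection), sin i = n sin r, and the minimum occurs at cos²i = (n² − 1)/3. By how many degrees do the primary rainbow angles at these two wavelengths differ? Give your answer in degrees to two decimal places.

At 423 nm (n = 1.341): cos²i = 0.26609 → i = 58.946°, r = 39.705°, D_min = 139.071°, rainbow angle = 40.929°.
At 639 nm (n = 1.332): cos²i = 0.25807 → i = 59.469°, r = 40.290°, D_min = 137.776°, rainbow angle = 42.224°.
Angular width = |40.929° − 42.224°| = 1.295°.

1.29°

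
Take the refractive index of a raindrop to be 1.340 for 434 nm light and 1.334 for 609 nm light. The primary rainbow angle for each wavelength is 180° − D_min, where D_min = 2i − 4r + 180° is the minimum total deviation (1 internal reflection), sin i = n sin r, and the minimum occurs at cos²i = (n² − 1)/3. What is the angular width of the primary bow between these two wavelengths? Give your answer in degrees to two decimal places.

0.86°

At 434 nm (n = 1.340): cos²i = 0.26520 → i = 59.004°, r = 39.770°, D_min = 138.929°, rainbow angle = 41.071°.
At 609 nm (n = 1.334): cos²i = 0.25985 → i = 59.352°, r = 40.159°, D_min = 138.067°, rainbow angle = 41.933°.
Angular width = |41.071° − 41.933°| = 0.862°.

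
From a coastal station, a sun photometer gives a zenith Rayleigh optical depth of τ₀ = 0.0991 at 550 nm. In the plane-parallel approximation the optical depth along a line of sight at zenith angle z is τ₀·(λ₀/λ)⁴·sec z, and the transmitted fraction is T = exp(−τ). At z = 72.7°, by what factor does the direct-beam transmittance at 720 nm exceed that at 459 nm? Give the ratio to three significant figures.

1.77

Airmass: sec 72.7° = 3.3628.
τ(720 nm) = 0.0991 × (550/720)⁴ × 3.3628 = 0.0991 × 0.3405 × 3.3628 = 0.1135.
τ(459 nm) = 0.0991 × (550/459)⁴ × 3.3628 = 0.0991 × 2.0616 × 3.3628 = 0.6870.
T(720)/T(459) = exp(τ_B − τ_A) = exp(0.5735) = 1.7746.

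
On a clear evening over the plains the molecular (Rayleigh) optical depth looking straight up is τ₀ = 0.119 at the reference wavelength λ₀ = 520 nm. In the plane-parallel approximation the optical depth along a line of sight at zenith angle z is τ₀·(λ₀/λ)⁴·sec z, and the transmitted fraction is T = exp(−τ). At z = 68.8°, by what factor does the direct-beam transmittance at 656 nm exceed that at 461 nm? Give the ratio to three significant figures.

Airmass: sec 68.8° = 2.7653.
τ(656 nm) = 0.119 × (520/656)⁴ × 2.7653 = 0.119 × 0.3948 × 2.7653 = 0.1299.
τ(461 nm) = 0.119 × (520/461)⁴ × 2.7653 = 0.119 × 1.6189 × 2.7653 = 0.5327.
T(656)/T(461) = exp(τ_B − τ_A) = exp(0.4028) = 1.4960.

1.50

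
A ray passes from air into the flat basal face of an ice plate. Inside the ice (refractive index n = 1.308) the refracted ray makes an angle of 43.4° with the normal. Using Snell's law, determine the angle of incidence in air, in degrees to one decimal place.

Snell: sin θ_i = n · sin θ_r = 1.308 × sin 43.4° = 1.308 × 0.6871 = 0.8987.
θ_i = arcsin(0.8987) = 63.99°.

64.0°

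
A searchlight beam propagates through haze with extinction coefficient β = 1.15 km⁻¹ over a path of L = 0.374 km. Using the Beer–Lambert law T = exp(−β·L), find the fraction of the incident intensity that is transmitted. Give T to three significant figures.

0.650

τ = β·L = 1.15 × 0.374 = 0.4301.
T = exp(−0.4301) = 0.6504.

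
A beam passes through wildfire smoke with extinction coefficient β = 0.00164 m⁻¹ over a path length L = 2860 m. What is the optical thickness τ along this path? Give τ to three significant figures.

4.69

τ = β·L = 0.00164 × 2860 = 4.6904.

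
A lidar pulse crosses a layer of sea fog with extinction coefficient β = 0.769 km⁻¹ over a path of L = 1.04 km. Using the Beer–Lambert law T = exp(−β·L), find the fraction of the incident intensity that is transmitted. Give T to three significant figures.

0.449

τ = β·L = 0.769 × 1.04 = 0.7998.
T = exp(−0.7998) = 0.4494.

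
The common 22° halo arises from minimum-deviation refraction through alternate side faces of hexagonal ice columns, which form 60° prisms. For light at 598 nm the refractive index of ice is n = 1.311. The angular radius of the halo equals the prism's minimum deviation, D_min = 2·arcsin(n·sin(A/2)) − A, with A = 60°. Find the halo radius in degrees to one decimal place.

n·sin(A/2) = 1.311 × sin 30° = 1.311 × 0.5000 = 0.6555.
D_min = 2·arcsin(0.6555) − 60° = 2 × 40.958° − 60° = 21.915°.

21.9°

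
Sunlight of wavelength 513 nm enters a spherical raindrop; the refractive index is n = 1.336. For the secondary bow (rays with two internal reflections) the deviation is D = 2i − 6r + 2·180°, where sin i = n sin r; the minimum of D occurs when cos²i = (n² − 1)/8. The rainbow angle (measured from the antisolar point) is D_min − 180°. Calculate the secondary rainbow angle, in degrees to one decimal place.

cos²i = (1.78490 − 1)/8 = 0.09811; i = arccos(0.31323) = 71.746°.
sin r = sin 71.746°/1.336 = 0.71084; r = 45.303°.
D_min = 2·71.746° − 6·45.303° + 360° = 231.674°.
Rainbow angle = D_min − 180° = 51.674°.

51.7°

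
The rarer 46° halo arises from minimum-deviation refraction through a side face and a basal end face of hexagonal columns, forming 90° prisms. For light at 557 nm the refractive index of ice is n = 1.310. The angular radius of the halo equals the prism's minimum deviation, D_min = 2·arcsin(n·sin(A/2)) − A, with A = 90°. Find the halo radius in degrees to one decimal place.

n·sin(A/2) = 1.310 × sin 45° = 1.310 × 0.7071 = 0.9263.
D_min = 2·arcsin(0.9263) − 90° = 2 × 67.867° − 90° = 45.733°.

45.7°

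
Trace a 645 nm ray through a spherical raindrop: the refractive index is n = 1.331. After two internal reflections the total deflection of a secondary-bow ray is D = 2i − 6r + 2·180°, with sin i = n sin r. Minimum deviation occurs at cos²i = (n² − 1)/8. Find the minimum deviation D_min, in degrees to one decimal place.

230.4°

cos²i = (1.77156 − 1)/8 = 0.09645; i = arccos(0.31056) = 71.907°.
sin r = sin 71.907°/1.331 = 0.71417; r = 45.575°.
D_min = 2·71.907° − 6·45.575° + 360° = 230.365°.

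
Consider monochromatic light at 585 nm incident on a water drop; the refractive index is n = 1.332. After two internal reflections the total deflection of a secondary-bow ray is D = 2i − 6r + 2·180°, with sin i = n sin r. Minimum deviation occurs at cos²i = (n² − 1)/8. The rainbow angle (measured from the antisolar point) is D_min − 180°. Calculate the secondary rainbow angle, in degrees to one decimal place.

50.6°

cos²i = (1.77422 − 1)/8 = 0.09678; i = arccos(0.31109) = 71.875°.
sin r = sin 71.875°/1.332 = 0.71350; r = 45.520°.
D_min = 2·71.875° − 6·45.520° + 360° = 230.628°.
Rainbow angle = D_min − 180° = 50.628°.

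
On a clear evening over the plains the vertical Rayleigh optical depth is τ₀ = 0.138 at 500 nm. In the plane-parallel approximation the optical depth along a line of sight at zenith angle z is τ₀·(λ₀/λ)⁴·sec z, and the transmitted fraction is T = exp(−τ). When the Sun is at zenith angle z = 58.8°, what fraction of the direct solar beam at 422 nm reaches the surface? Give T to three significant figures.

sec 58.8° = 1.9304.
τ = 0.138 × (500/422)⁴ × 1.9304 = 0.138 × 1.9707 × 1.9304 = 0.5250.
T = exp(−0.5250) = 0.5916.

0.592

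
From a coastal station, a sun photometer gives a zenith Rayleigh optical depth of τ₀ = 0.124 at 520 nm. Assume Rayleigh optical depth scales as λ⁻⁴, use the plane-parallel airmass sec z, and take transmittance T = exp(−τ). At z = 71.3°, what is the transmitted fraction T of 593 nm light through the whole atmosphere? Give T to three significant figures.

sec 71.3° = 3.1190.
τ = 0.124 × (520/593)⁴ × 3.1190 = 0.124 × 0.5913 × 3.1190 = 0.2287.
T = exp(−0.2287) = 0.7956.

0.796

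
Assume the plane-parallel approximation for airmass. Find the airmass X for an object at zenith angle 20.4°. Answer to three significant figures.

1.07

X = sec z = 1/cos 20.4° = 1/0.9373 = 1.0669.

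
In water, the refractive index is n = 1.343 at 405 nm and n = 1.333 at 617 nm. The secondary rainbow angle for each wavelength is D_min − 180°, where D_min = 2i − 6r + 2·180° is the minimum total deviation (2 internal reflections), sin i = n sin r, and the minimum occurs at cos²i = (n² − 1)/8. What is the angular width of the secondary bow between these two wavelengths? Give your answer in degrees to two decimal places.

2.59°

At 405 nm (n = 1.343): cos²i = 0.10046 → i = 71.522°, r = 44.928°, D_min = 233.478°, rainbow angle = 53.478°.
At 617 nm (n = 1.333): cos²i = 0.09711 → i = 71.843°, r = 45.466°, D_min = 230.891°, rainbow angle = 50.891°.
Angular width = |53.478° − 50.891°| = 2.587°.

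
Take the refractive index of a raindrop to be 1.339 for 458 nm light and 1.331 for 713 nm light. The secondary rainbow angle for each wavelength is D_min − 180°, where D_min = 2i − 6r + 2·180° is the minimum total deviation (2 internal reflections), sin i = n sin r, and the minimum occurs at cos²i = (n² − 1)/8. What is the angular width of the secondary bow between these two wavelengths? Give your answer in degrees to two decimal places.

2.09°

At 458 nm (n = 1.339): cos²i = 0.09912 → i = 71.650°, r = 45.141°, D_min = 232.451°, rainbow angle = 52.451°.
At 713 nm (n = 1.331): cos²i = 0.09645 → i = 71.907°, r = 45.575°, D_min = 230.365°, rainbow angle = 50.365°.
Angular width = |52.451° − 50.365°| = 2.086°.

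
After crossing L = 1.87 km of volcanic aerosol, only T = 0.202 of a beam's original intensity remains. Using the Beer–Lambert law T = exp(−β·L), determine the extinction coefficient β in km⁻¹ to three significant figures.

0.855 km⁻¹

Beer–Lambert: T = exp(−βL) ⇒ β = −ln(T)/L = −ln(0.202)/1.87 = 1.5995/1.87 = 0.8553 km⁻¹.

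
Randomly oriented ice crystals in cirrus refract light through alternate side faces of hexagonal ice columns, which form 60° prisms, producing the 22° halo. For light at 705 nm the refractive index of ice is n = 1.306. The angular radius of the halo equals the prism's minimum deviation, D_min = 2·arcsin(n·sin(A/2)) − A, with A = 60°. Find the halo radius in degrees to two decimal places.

21.54°

n·sin(A/2) = 1.306 × sin 30° = 1.306 × 0.5000 = 0.6530.
D_min = 2·arcsin(0.6530) − 60° = 2 × 40.768° − 60° = 21.536°.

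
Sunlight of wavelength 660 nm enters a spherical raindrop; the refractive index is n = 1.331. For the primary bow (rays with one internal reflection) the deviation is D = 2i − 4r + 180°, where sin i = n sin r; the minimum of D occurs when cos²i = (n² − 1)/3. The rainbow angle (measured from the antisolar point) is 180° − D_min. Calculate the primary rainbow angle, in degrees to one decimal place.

cos²i = (1.77156 − 1)/3 = 0.25719; i = arccos(0.50714) = 59.527°.
sin r = sin 59.527°/1.331 = 0.64753; r = 40.356°.
D_min = 2·59.527° − 4·40.356° + 180° = 137.630°.
Rainbow angle = 180° − D_min = 42.370°.

42.4°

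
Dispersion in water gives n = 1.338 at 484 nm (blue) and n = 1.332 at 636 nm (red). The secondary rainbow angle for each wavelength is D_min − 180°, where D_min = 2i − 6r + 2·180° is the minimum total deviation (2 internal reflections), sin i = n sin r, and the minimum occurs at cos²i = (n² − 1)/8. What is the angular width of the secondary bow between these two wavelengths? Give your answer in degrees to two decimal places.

1.56°

At 484 nm (n = 1.338): cos²i = 0.09878 → i = 71.682°, r = 45.195°, D_min = 232.193°, rainbow angle = 52.193°.
At 636 nm (n = 1.332): cos²i = 0.09678 → i = 71.875°, r = 45.520°, D_min = 230.628°, rainbow angle = 50.628°.
Angular width = |52.193° − 50.628°| = 1.564°.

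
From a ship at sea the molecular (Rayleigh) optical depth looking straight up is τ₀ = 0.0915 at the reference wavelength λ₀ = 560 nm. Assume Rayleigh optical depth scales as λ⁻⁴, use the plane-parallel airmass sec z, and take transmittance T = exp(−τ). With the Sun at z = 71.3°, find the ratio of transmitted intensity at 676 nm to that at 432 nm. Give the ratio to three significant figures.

1.96

Airmass: sec 71.3° = 3.1190.
τ(676 nm) = 0.0915 × (560/676)⁴ × 3.1190 = 0.0915 × 0.4709 × 3.1190 = 0.1344.
τ(432 nm) = 0.0915 × (560/432)⁴ × 3.1190 = 0.0915 × 2.8237 × 3.1190 = 0.8059.
T(676)/T(432) = exp(τ_B − τ_A) = exp(0.6715) = 1.9571.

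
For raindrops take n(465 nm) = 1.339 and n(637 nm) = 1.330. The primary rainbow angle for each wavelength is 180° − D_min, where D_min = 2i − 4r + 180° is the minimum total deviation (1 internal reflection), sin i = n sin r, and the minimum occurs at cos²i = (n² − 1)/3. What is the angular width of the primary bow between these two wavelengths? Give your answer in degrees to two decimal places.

At 465 nm (n = 1.339): cos²i = 0.26431 → i = 59.062°, r = 39.834°, D_min = 138.786°, rainbow angle = 41.214°.
At 637 nm (n = 1.330): cos²i = 0.25630 → i = 59.585°, r = 40.422°, D_min = 137.484°, rainbow angle = 42.516°.
Angular width = |41.214° − 42.516°| = 1.303°.

1.30°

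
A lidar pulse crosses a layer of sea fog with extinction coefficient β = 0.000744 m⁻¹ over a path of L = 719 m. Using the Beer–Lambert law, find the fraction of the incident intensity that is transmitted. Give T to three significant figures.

0.586

τ = β·L = 0.000744 × 719 = 0.5349.
T = exp(−0.5349) = 0.5857.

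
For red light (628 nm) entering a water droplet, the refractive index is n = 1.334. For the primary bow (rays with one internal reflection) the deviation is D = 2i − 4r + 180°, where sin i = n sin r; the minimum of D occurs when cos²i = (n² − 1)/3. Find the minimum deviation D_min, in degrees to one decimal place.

cos²i = (1.77956 − 1)/3 = 0.25985; i = arccos(0.50976) = 59.352°.
sin r = sin 59.352°/1.334 = 0.64492; r = 40.159°.
D_min = 2·59.352° − 4·40.159° + 180° = 138.067°.

138.1°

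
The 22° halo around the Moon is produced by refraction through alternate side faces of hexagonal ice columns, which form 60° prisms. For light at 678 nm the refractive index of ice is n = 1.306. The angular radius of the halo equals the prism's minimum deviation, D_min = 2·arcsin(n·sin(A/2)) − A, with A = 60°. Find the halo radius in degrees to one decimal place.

n·sin(A/2) = 1.306 × sin 30° = 1.306 × 0.5000 = 0.6530.
D_min = 2·arcsin(0.6530) − 60° = 2 × 40.768° − 60° = 21.536°.

21.5°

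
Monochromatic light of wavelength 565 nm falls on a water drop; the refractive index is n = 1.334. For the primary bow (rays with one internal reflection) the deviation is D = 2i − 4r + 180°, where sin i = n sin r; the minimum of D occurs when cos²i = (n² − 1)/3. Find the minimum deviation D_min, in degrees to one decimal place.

cos²i = (1.77956 − 1)/3 = 0.25985; i = arccos(0.50976) = 59.352°.
sin r = sin 59.352°/1.334 = 0.64492; r = 40.159°.
D_min = 2·59.352° − 4·40.159° + 180° = 138.067°.

138.1°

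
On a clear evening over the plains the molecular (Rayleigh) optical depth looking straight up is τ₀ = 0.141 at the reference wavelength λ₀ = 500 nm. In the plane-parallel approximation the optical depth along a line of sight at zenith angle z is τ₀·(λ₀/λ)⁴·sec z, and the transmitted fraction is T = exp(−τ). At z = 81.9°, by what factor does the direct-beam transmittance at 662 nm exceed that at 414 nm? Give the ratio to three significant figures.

6.07

Airmass: sec 81.9° = 7.0972.
τ(662 nm) = 0.141 × (500/662)⁴ × 7.0972 = 0.141 × 0.3254 × 7.0972 = 0.3257.
τ(414 nm) = 0.141 × (500/414)⁴ × 7.0972 = 0.141 × 2.1275 × 7.0972 = 2.1290.
T(662)/T(414) = exp(τ_B − τ_A) = exp(1.8034) = 6.0702.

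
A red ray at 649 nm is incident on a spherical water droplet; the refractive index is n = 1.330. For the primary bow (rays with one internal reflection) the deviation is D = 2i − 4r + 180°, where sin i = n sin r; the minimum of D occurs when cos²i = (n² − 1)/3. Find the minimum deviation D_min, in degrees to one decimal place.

137.5°

cos²i = (1.76890 − 1)/3 = 0.25630; i = arccos(0.50626) = 59.585°.
sin r = sin 59.585°/1.330 = 0.64841; r = 40.422°.
D_min = 2·59.585° − 4·40.422° + 180° = 137.484°.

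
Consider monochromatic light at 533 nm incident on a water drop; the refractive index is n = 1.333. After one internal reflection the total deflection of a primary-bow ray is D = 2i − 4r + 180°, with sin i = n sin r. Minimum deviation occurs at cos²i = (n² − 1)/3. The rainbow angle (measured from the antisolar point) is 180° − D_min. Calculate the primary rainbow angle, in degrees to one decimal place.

42.1°

cos²i = (1.77689 − 1)/3 = 0.25896; i = arccos(0.50888) = 59.410°.
sin r = sin 59.410°/1.333 = 0.64579; r = 40.225°.
D_min = 2·59.410° − 4·40.225° + 180° = 137.922°.
Rainbow angle = 180° − D_min = 42.078°.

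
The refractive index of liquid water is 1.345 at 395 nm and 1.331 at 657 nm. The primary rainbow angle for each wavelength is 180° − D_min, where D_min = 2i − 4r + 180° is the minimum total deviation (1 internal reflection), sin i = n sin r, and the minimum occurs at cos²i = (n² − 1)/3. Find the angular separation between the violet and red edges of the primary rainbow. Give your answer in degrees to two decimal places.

At 395 nm (n = 1.345): cos²i = 0.26967 → i = 58.715°, r = 39.448°, D_min = 139.635°, rainbow angle = 40.365°.
At 657 nm (n = 1.331): cos²i = 0.25719 → i = 59.527°, r = 40.356°, D_min = 137.630°, rainbow angle = 42.370°.
Angular width = |40.365° − 42.370°| = 2.005°.

2.01°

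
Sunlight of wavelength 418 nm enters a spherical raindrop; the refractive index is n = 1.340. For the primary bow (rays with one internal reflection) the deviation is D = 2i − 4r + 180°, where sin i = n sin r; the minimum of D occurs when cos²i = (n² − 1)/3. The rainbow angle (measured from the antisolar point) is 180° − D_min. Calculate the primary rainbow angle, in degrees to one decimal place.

cos²i = (1.79560 − 1)/3 = 0.26520; i = arccos(0.51498) = 59.004°.
sin r = sin 59.004°/1.340 = 0.63971; r = 39.770°.
D_min = 2·59.004° − 4·39.770° + 180° = 138.929°.
Rainbow angle = 180° − D_min = 41.071°.

41.1°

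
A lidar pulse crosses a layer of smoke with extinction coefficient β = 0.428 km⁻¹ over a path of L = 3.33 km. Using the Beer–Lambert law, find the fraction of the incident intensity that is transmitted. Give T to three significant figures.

0.240

τ = β·L = 0.428 × 3.33 = 1.4252.
T = exp(−1.4252) = 0.2405.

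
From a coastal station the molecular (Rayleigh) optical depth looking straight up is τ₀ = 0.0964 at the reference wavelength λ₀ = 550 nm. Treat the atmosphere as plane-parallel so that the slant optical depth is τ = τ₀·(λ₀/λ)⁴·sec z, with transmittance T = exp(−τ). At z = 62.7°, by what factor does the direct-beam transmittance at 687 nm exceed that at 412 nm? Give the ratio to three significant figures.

1.79

Airmass: sec 62.7° = 2.1803.
τ(687 nm) = 0.0964 × (550/687)⁴ × 2.1803 = 0.0964 × 0.4108 × 2.1803 = 0.0863.
τ(412 nm) = 0.0964 × (550/412)⁴ × 2.1803 = 0.0964 × 3.1759 × 2.1803 = 0.6675.
T(687)/T(412) = exp(τ_B − τ_A) = exp(0.5812) = 1.7881.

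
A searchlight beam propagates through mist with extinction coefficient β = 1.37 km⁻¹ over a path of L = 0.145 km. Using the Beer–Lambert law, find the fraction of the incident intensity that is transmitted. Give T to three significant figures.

τ = β·L = 1.37 × 0.145 = 0.1986.
T = exp(−0.1986) = 0.8198.

0.820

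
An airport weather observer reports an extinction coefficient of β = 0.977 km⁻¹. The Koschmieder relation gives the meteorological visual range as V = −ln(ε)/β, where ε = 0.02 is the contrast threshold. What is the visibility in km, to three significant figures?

V = −ln(0.02) / 0.977 = 3.912 / 0.977 = 4.0041 km.

4.00 km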